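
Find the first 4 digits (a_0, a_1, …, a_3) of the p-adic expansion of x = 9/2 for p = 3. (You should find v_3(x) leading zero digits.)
(a_0, …, a_3) = (0, 0, 2, 1)

v_3(9/2) = 2, so a_0 = ... = a_1 = 0. Factor out: x = 3^2 · u with u = 1/2 a unit in ℤ_3. Expand u iteratively via a_{v+i} = u_i mod 3, u_{i+1} = (u_i − a_{v+i})/3:
  u_0 = 1/2;  a_2 = 2;  u_1 = (u_0 − 2)/3 = -1/2
  u_1 = -1/2;  a_3 = 1;  u_2 = (u_1 − 1)/3 = -1/2
Digits: (0, 0, 2, 1).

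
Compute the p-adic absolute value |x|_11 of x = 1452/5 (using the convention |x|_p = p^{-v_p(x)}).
|1452/5|_11 = 1/121

Step 1 — compute v_11(x) by factoring powers of 11 out of the numerator and denominator: v_11(1452/5) = 2. Step 2 — apply |x|_p = p^{-v_p(x)} = 11^{-2} = 1/121.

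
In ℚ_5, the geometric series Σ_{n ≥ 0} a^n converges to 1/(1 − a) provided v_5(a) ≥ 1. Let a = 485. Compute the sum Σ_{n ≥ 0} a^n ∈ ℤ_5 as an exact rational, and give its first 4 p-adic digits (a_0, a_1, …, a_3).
Σ a^n = 1/(1 − a) = -1/484;  first 4 digits = (1, 2, 3, 3)

v_5(a) = 1 ≥ 1, so the series converges in ℤ_5 to 1/(1 − a) = 1/(1 − 485) = -1/484. Expand this rational in ℤ_5: compute digits iteratively via d_i = x_i mod 5, x_{i+1} = (x_i − d_i)/5. The first 4 digits are (1, 2, 3, 3).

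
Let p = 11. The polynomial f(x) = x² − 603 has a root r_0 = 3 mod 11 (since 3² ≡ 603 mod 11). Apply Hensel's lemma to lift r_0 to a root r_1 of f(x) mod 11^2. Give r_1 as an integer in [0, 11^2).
r_1 = 102 (mod 121)

Hensel's recurrence: r_{i+1} = r_i − f(r_i)·(f′(r_i))^{-1} mod 11^{i+2}, with f′(x) = 2x. Iterate:
  r_0 = 3 (mod 11)
  r_1 = 102 (mod 121)
Final: r_1 = 102, and one checks f(r_1) ≡ 0 mod 11^2.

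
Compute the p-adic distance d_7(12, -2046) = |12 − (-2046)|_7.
d_7(12, -2046) = 1/343

Step 1 — x − y = 12 − (-2046) = 2058. Step 2 — v_7(2058) = 3 (factor: 2058 = (7^3 · 6); the sign does not affect v_p). Step 3 — |x − y|_7 = 7^{-3} = 1/343.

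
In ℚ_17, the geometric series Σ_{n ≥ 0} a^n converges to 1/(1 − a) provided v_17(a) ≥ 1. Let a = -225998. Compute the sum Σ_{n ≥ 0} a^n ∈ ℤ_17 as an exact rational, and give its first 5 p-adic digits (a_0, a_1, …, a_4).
Σ a^n = 1/(1 − a) = 1/225999;  first 5 digits = (1, 0, 0, 5, 14)

v_17(a) = 3 ≥ 1, so the series converges in ℤ_17 to 1/(1 − a) = 1/(1 − (-225998)) = 1/225999. Expand this rational in ℤ_17: compute digits iteratively via d_i = x_i mod 17, x_{i+1} = (x_i − d_i)/17. The first 5 digits are (1, 0, 0, 5, 14).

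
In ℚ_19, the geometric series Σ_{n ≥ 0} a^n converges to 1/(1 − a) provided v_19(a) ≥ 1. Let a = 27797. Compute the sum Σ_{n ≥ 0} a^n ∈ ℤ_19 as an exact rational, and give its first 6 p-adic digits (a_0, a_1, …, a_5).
Σ a^n = 1/(1 − a) = -1/27796;  first 6 digits = (1, 0, 1, 4, 1, 8)

v_19(a) = 2 ≥ 1, so the series converges in ℤ_19 to 1/(1 − a) = 1/(1 − 27797) = -1/27796. Expand this rational in ℤ_19: compute digits iteratively via d_i = x_i mod 19, x_{i+1} = (x_i − d_i)/19. The first 6 digits are (1, 0, 1, 4, 1, 8).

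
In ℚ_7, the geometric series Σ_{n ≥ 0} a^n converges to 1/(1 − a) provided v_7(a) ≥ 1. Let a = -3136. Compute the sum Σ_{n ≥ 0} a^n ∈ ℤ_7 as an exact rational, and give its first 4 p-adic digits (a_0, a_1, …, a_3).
Σ a^n = 1/(1 − a) = 1/3137;  first 4 digits = (1, 0, 6, 4)

v_7(a) = 2 ≥ 1, so the series converges in ℤ_7 to 1/(1 − a) = 1/(1 − (-3136)) = 1/3137. Expand this rational in ℤ_7: compute digits iteratively via d_i = x_i mod 7, x_{i+1} = (x_i − d_i)/7. The first 4 digits are (1, 0, 6, 4).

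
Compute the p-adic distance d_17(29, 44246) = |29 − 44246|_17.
d_17(29, 44246) = 1/4913

Step 1 — x − y = 29 − 44246 = -44217. Step 2 — v_17(-44217) = 3 (factor: -44217 = −(17^3 · 9); the sign does not affect v_p). Step 3 — |x − y|_17 = 17^{-3} = 1/4913.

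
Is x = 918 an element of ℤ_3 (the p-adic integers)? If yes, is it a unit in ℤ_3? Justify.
x ∈ ℤ_3 but not a unit; v_3(x) = 3 > 0

ℤ_3 = {x ∈ ℚ_3 : v_3(x) ≥ 0} and ℤ_3^× = {x ∈ ℤ_3 : v_3(x) = 0}. Here v_3(918) = v_3(num) − v_3(den) = 3; compare against these criteria.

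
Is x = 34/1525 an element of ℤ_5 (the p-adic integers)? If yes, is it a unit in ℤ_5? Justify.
x ∉ ℤ_5 (v_5(x) = -2 < 0)

ℤ_5 = {x ∈ ℚ_5 : v_5(x) ≥ 0} and ℤ_5^× = {x ∈ ℤ_5 : v_5(x) = 0}. Here v_5(34/1525) = v_5(num) − v_5(den) = -2; compare against these criteria.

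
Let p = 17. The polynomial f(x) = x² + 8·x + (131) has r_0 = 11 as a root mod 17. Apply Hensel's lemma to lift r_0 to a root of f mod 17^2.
r_1 = 96 (mod 289)

Hensel: r_{i+1} = r_i − f(r_i)·(f′(r_i))^{-1} mod 17^{i+2}, f′(x) = 2x + 8. Iterate:
  r_0 = 11 (mod 17)
  r_1 = 96 (mod 289)
Final: r = 96 satisfies f(r) ≡ 0 mod 17^2.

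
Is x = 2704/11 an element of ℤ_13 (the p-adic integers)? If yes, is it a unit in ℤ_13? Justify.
x ∈ ℤ_13 but not a unit; v_13(x) = 2 > 0

ℤ_13 = {x ∈ ℚ_13 : v_13(x) ≥ 0} and ℤ_13^× = {x ∈ ℤ_13 : v_13(x) = 0}. Here v_13(2704/11) = v_13(num) − v_13(den) = 2; compare against these criteria.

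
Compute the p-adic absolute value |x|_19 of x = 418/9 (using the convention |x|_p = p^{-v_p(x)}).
|418/9|_19 = 1/19

Step 1 — compute v_19(x) by factoring powers of 19 out of the numerator and denominator: v_19(418/9) = 1. Step 2 — apply |x|_p = p^{-v_p(x)} = 19^{-1} = 1/19.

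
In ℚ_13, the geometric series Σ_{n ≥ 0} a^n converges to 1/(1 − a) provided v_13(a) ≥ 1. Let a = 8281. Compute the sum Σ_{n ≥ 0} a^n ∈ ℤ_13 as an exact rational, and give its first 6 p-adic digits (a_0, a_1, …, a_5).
Σ a^n = 1/(1 − a) = -1/8280;  first 6 digits = (1, 0, 10, 3, 9, 2)

v_13(a) = 2 ≥ 1, so the series converges in ℤ_13 to 1/(1 − a) = 1/(1 − 8281) = -1/8280. Expand this rational in ℤ_13: compute digits iteratively via d_i = x_i mod 13, x_{i+1} = (x_i − d_i)/13. The first 6 digits are (1, 0, 10, 3, 9, 2).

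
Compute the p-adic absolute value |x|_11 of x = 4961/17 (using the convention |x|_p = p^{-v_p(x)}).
|4961/17|_11 = 1/121

Step 1 — compute v_11(x) by factoring powers of 11 out of the numerator and denominator: v_11(4961/17) = 2. Step 2 — apply |x|_p = p^{-v_p(x)} = 11^{-2} = 1/121.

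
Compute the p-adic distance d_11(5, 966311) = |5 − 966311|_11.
d_11(5, 966311) = 1/161051

Step 1 — x − y = 5 − 966311 = -966306. Step 2 — v_11(-966306) = 5 (factor: -966306 = −(11^5 · 6); the sign does not affect v_p). Step 3 — |x − y|_11 = 11^{-5} = 1/161051.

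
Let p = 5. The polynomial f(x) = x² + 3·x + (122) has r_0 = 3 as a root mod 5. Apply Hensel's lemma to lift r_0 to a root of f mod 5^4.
r_3 = 518 (mod 625)

Hensel: r_{i+1} = r_i − f(r_i)·(f′(r_i))^{-1} mod 5^{i+2}, f′(x) = 2x + 3. Iterate:
  r_0 = 3 (mod 5)
  r_1 = 18 (mod 25)
  r_2 = 18 (mod 125)
  r_3 = 518 (mod 625)
Final: r = 518 satisfies f(r) ≡ 0 mod 5^4.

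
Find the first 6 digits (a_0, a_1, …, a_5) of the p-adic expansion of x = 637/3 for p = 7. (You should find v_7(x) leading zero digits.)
(a_0, …, a_5) = (0, 0, 2, 5, 4, 4)

v_7(637/3) = 2, so a_0 = ... = a_1 = 0. Factor out: x = 7^2 · u with u = 13/3 a unit in ℤ_7. Expand u iteratively via a_{v+i} = u_i mod 7, u_{i+1} = (u_i − a_{v+i})/7:
  u_0 = 13/3;  a_2 = 2;  u_1 = (u_0 − 2)/7 = 1/3
  u_1 = 1/3;  a_3 = 5;  u_2 = (u_1 − 5)/7 = -2/3
  u_2 = -2/3;  a_4 = 4;  u_3 = (u_2 − 4)/7 = -2/3
  u_3 = -2/3;  a_5 = 4;  u_4 = (u_3 − 4)/7 = -2/3
Digits: (0, 0, 2, 5, 4, 4).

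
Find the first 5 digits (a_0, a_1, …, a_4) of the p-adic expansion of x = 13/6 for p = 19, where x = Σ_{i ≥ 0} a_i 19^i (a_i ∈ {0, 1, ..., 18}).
(a_0, …, a_4) = (18, 15, 15, 15, 15)

v_19(13/6) = 0 (numerator and denominator both coprime to 19), so x ∈ ℤ_19^×. Compute digits iteratively via a_i = x_i mod 19, x_{i+1} = (x_i − a_i)/19, with x_0 = x:
  x_0 = 13/6;  a_0 = 18;  x_1 = (x_0 − 18)/19 = -5/6
  x_1 = -5/6;  a_1 = 15;  x_2 = (x_1 − 15)/19 = -5/6
  x_2 = -5/6;  a_2 = 15;  x_3 = (x_2 − 15)/19 = -5/6
  x_3 = -5/6;  a_3 = 15;  x_4 = (x_3 − 15)/19 = -5/6
  x_4 = -5/6;  a_4 = 15;  x_5 = (x_4 − 15)/19 = -5/6
Digits: (18, 15, 15, 15, 15).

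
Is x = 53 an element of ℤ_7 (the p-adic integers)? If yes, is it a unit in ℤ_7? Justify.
x ∈ ℤ_7^× (unit); v_7(x) = 0

ℤ_7 = {x ∈ ℚ_7 : v_7(x) ≥ 0} and ℤ_7^× = {x ∈ ℤ_7 : v_7(x) = 0}. Here v_7(53) = v_7(num) − v_7(den) = 0; compare against these criteria.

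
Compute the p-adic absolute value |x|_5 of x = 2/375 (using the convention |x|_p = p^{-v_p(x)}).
|2/375|_5 = 125

Step 1 — compute v_5(x) by factoring powers of 5 out of the numerator and denominator: v_5(2/375) = -3. Step 2 — apply |x|_p = p^{-v_p(x)} = 5^{3} = 125.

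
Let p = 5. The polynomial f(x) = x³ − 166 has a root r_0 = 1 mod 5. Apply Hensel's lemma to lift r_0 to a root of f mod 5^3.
r_2 = 31 (mod 125)

Hensel: r_{i+1} = r_i − f(r_i)/f′(r_i) mod 5^{i+2}, where f′(x) = 3x². Iterate:
  r_0 = 1 (mod 5)
  r_1 = 6 (mod 25)
  r_2 = 31 (mod 125)
Final: r = 31 with f(r) ≡ 0 mod 5^3.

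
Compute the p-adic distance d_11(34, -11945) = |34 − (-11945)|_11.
d_11(34, -11945) = 1/1331

Step 1 — x − y = 34 − (-11945) = 11979. Step 2 — v_11(11979) = 3 (factor: 11979 = (11^3 · 9); the sign does not affect v_p). Step 3 — |x − y|_11 = 11^{-3} = 1/1331.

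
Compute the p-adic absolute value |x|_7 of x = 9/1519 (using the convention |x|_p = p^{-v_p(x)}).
|9/1519|_7 = 49

Step 1 — compute v_7(x) by factoring powers of 7 out of the numerator and denominator: v_7(9/1519) = -2. Step 2 — apply |x|_p = p^{-v_p(x)} = 7^{2} = 49.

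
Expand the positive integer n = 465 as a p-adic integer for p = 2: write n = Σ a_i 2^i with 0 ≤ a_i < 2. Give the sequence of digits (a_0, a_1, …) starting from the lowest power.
(a_0, a_1, …) = (1, 0, 0, 0, 1, 0, 1, 1, 1)

Repeated division by 2 gives the digits low-to-high: 465 = 1 + 1·2^4 + 1·2^6 + 1·2^7 + 1·2^8. Digit sequence: (1, 0, 0, 0, 1, 0, 1, 1, 1).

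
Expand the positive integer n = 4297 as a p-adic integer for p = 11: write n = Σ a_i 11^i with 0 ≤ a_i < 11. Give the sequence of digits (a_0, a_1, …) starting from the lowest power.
(a_0, a_1, …) = (7, 5, 2, 3)

Repeated division by 11 gives the digits low-to-high: 4297 = 7 + 5·11^1 + 2·11^2 + 3·11^3. Digit sequence: (7, 5, 2, 3).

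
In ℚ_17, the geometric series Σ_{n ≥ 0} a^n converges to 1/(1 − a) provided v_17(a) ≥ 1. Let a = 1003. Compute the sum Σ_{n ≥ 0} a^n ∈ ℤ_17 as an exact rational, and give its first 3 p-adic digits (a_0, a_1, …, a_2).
Σ a^n = 1/(1 − a) = -1/1002;  first 3 digits = (1, 8, 16)

v_17(a) = 1 ≥ 1, so the series converges in ℤ_17 to 1/(1 − a) = 1/(1 − 1003) = -1/1002. Expand this rational in ℤ_17: compute digits iteratively via d_i = x_i mod 17, x_{i+1} = (x_i − d_i)/17. The first 3 digits are (1, 8, 16).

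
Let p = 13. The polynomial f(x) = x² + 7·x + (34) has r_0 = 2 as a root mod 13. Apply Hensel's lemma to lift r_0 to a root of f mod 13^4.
r_3 = 2732 (mod 28561)

Hensel: r_{i+1} = r_i − f(r_i)·(f′(r_i))^{-1} mod 13^{i+2}, f′(x) = 2x + 7. Iterate:
  r_0 = 2 (mod 13)
  r_1 = 28 (mod 169)
  r_2 = 535 (mod 2197)
  r_3 = 2732 (mod 28561)
Final: r = 2732 satisfies f(r) ≡ 0 mod 13^4.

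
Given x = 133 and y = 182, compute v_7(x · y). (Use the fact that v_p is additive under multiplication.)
v_7(24206) = 2

v_p(x) = 1 (factor: 133 = 7^1 · 19); v_p(y) = 1 (factor: 182 = 7^1 · 26). Additivity: v_p(xy) = v_p(x) + v_p(y) = 1 + 1 = 2. (Direct check: xy = 24206 = 7^2 · (494).)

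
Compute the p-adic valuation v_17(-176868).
v_17(-176868) = 3

v_17(n) is the largest exponent k such that 17^k divides n. Factor out: -176868 = -17^3 · 36. (Sign doesn't affect v_p.) So v_17(-176868) = 3.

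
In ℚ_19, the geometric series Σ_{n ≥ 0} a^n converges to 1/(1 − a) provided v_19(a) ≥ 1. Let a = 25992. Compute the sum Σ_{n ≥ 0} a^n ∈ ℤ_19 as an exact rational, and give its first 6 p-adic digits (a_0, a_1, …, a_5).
Σ a^n = 1/(1 − a) = -1/25991;  first 6 digits = (1, 0, 15, 3, 16, 6)

v_19(a) = 2 ≥ 1, so the series converges in ℤ_19 to 1/(1 − a) = 1/(1 − 25992) = -1/25991. Expand this rational in ℤ_19: compute digits iteratively via d_i = x_i mod 19, x_{i+1} = (x_i − d_i)/19. The first 6 digits are (1, 0, 15, 3, 16, 6).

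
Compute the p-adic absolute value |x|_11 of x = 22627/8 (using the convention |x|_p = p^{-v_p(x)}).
|22627/8|_11 = 1/1331

Step 1 — compute v_11(x) by factoring powers of 11 out of the numerator and denominator: v_11(22627/8) = 3. Step 2 — apply |x|_p = p^{-v_p(x)} = 11^{-3} = 1/1331.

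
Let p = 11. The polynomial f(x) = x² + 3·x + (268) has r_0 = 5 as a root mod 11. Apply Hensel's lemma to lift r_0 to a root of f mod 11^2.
r_1 = 93 (mod 121)

Hensel: r_{i+1} = r_i − f(r_i)·(f′(r_i))^{-1} mod 11^{i+2}, f′(x) = 2x + 3. Iterate:
  r_0 = 5 (mod 11)
  r_1 = 93 (mod 121)
Final: r = 93 satisfies f(r) ≡ 0 mod 11^2.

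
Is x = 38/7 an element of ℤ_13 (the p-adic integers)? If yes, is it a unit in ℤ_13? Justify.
x ∈ ℤ_13^× (unit); v_13(x) = 0

ℤ_13 = {x ∈ ℚ_13 : v_13(x) ≥ 0} and ℤ_13^× = {x ∈ ℤ_13 : v_13(x) = 0}. Here v_13(38/7) = v_13(num) − v_13(den) = 0; compare against these criteria.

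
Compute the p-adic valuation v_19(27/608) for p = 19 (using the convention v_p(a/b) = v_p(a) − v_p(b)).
v_19(27/608) = -1

Factor powers of 19 from the numerator and denominator of the reduced fraction: 27 = 19^0 · 27 and 608 = 19^1 · 32. Apply v_p(a/b) = v_p(a) − v_p(b): v_19(27/608) = 0 − 1 = -1.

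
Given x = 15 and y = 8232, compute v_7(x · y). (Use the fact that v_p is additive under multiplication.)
v_7(123480) = 3

v_p(x) = 0 (factor: 15 = 7^0 · 15); v_p(y) = 3 (factor: 8232 = 7^3 · 24). Additivity: v_p(xy) = v_p(x) + v_p(y) = 0 + 3 = 3. (Direct check: xy = 123480 = 7^3 · (360).)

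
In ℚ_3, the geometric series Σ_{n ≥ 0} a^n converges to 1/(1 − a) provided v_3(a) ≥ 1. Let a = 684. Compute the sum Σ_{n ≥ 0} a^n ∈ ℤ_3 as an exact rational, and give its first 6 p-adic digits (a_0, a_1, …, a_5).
Σ a^n = 1/(1 − a) = -1/683;  first 6 digits = (1, 0, 1, 1, 0, 2)

v_3(a) = 2 ≥ 1, so the series converges in ℤ_3 to 1/(1 − a) = 1/(1 − 684) = -1/683. Expand this rational in ℤ_3: compute digits iteratively via d_i = x_i mod 3, x_{i+1} = (x_i − d_i)/3. The first 6 digits are (1, 0, 1, 1, 0, 2).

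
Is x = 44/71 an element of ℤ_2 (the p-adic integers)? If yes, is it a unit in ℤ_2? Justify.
x ∈ ℤ_2 but not a unit; v_2(x) = 2 > 0

ℤ_2 = {x ∈ ℚ_2 : v_2(x) ≥ 0} and ℤ_2^× = {x ∈ ℤ_2 : v_2(x) = 0}. Here v_2(44/71) = v_2(num) − v_2(den) = 2; compare against these criteria.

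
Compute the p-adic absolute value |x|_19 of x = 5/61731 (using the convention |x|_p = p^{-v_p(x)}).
|5/61731|_19 = 6859

Step 1 — compute v_19(x) by factoring powers of 19 out of the numerator and denominator: v_19(5/61731) = -3. Step 2 — apply |x|_p = p^{-v_p(x)} = 19^{3} = 6859.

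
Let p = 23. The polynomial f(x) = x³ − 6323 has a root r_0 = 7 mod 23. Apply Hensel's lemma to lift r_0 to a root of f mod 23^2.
r_1 = 260 (mod 529)

Hensel: r_{i+1} = r_i − f(r_i)/f′(r_i) mod 23^{i+2}, where f′(x) = 3x². Iterate:
  r_0 = 7 (mod 23)
  r_1 = 260 (mod 529)
Final: r = 260 with f(r) ≡ 0 mod 23^2.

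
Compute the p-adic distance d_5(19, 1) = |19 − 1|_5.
d_5(19, 1) = 1

Step 1 — x − y = 19 − 1 = 18. Step 2 — v_5(18) = 0 (factor: 18 = (5^0 · 18); the sign does not affect v_p). Step 3 — |x − y|_5 = 5^{0} = 1.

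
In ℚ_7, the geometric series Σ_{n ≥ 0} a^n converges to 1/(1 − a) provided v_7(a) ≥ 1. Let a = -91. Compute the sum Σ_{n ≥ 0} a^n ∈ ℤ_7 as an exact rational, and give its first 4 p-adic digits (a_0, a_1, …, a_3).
Σ a^n = 1/(1 − a) = 1/92;  first 4 digits = (1, 1, 6, 3)

v_7(a) = 1 ≥ 1, so the series converges in ℤ_7 to 1/(1 − a) = 1/(1 − (-91)) = 1/92. Expand this rational in ℤ_7: compute digits iteratively via d_i = x_i mod 7, x_{i+1} = (x_i − d_i)/7. The first 4 digits are (1, 1, 6, 3).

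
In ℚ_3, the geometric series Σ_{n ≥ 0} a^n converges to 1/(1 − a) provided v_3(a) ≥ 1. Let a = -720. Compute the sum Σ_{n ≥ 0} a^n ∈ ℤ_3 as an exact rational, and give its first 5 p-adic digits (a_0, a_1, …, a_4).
Σ a^n = 1/(1 − a) = 1/721;  first 5 digits = (1, 0, 1, 0, 1)

v_3(a) = 2 ≥ 1, so the series converges in ℤ_3 to 1/(1 − a) = 1/(1 − (-720)) = 1/721. Expand this rational in ℤ_3: compute digits iteratively via d_i = x_i mod 3, x_{i+1} = (x_i − d_i)/3. The first 5 digits are (1, 0, 1, 0, 1).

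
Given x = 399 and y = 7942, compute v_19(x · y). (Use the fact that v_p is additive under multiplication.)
v_19(3168858) = 3

v_p(x) = 1 (factor: 399 = 19^1 · 21); v_p(y) = 2 (factor: 7942 = 19^2 · 22). Additivity: v_p(xy) = v_p(x) + v_p(y) = 1 + 2 = 3. (Direct check: xy = 3168858 = 19^3 · (462).)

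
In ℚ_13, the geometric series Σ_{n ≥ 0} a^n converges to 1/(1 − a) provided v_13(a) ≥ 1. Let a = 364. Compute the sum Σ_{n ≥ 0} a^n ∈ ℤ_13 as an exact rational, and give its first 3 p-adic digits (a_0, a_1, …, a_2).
Σ a^n = 1/(1 − a) = -1/363;  first 3 digits = (1, 2, 6)

v_13(a) = 1 ≥ 1, so the series converges in ℤ_13 to 1/(1 − a) = 1/(1 − 364) = -1/363. Expand this rational in ℤ_13: compute digits iteratively via d_i = x_i mod 13, x_{i+1} = (x_i − d_i)/13. The first 3 digits are (1, 2, 6).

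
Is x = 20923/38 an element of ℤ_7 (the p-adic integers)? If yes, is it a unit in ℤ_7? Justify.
x ∈ ℤ_7 but not a unit; v_7(x) = 3 > 0

ℤ_7 = {x ∈ ℚ_7 : v_7(x) ≥ 0} and ℤ_7^× = {x ∈ ℤ_7 : v_7(x) = 0}. Here v_7(20923/38) = v_7(num) − v_7(den) = 3; compare against these criteria.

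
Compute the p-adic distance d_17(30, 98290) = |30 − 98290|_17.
d_17(30, 98290) = 1/4913

Step 1 — x − y = 30 − 98290 = -98260. Step 2 — v_17(-98260) = 3 (factor: -98260 = −(17^3 · 20); the sign does not affect v_p). Step 3 — |x − y|_17 = 17^{-3} = 1/4913.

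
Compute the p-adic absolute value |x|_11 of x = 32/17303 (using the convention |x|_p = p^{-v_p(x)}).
|32/17303|_11 = 1331

Step 1 — compute v_11(x) by factoring powers of 11 out of the numerator and denominator: v_11(32/17303) = -3. Step 2 — apply |x|_p = p^{-v_p(x)} = 11^{3} = 1331.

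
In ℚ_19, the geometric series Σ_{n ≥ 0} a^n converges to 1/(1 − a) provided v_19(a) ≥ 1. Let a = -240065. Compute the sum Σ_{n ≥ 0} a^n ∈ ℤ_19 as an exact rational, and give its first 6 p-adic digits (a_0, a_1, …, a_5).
Σ a^n = 1/(1 − a) = 1/240066;  first 6 digits = (1, 0, 0, 3, 17, 18)

v_19(a) = 3 ≥ 1, so the series converges in ℤ_19 to 1/(1 − a) = 1/(1 − (-240065)) = 1/240066. Expand this rational in ℤ_19: compute digits iteratively via d_i = x_i mod 19, x_{i+1} = (x_i − d_i)/19. The first 6 digits are (1, 0, 0, 3, 17, 18).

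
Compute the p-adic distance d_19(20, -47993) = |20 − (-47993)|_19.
d_19(20, -47993) = 1/6859

Step 1 — x − y = 20 − (-47993) = 48013. Step 2 — v_19(48013) = 3 (factor: 48013 = (19^3 · 7); the sign does not affect v_p). Step 3 — |x − y|_19 = 19^{-3} = 1/6859.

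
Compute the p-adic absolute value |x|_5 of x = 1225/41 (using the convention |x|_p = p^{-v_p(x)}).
|1225/41|_5 = 1/25

Step 1 — compute v_5(x) by factoring powers of 5 out of the numerator and denominator: v_5(1225/41) = 2. Step 2 — apply |x|_p = p^{-v_p(x)} = 5^{-2} = 1/25.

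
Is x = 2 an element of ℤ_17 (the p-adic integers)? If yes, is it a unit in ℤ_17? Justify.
x ∈ ℤ_17^× (unit); v_17(x) = 0

ℤ_17 = {x ∈ ℚ_17 : v_17(x) ≥ 0} and ℤ_17^× = {x ∈ ℤ_17 : v_17(x) = 0}. Here v_17(2) = v_17(num) − v_17(den) = 0; compare against these criteria.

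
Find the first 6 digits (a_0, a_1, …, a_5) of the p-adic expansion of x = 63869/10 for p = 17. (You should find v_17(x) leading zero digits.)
(a_0, …, a_5) = (0, 0, 0, 3, 5, 15)

v_17(63869/10) = 3, so a_0 = ... = a_2 = 0. Factor out: x = 17^3 · u with u = 13/10 a unit in ℤ_17. Expand u iteratively via a_{v+i} = u_i mod 17, u_{i+1} = (u_i − a_{v+i})/17:
  u_0 = 13/10;  a_3 = 3;  u_1 = (u_0 − 3)/17 = -1/10
  u_1 = -1/10;  a_4 = 5;  u_2 = (u_1 − 5)/17 = -3/10
  u_2 = -3/10;  a_5 = 15;  u_3 = (u_2 − 15)/17 = -9/10
Digits: (0, 0, 0, 3, 5, 15).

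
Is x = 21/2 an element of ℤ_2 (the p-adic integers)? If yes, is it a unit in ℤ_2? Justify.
x ∉ ℤ_2 (v_2(x) = -1 < 0)

ℤ_2 = {x ∈ ℚ_2 : v_2(x) ≥ 0} and ℤ_2^× = {x ∈ ℤ_2 : v_2(x) = 0}. Here v_2(21/2) = v_2(num) − v_2(den) = -1; compare against these criteria.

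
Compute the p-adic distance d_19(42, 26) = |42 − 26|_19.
d_19(42, 26) = 1

Step 1 — x − y = 42 − 26 = 16. Step 2 — v_19(16) = 0 (factor: 16 = (19^0 · 16); the sign does not affect v_p). Step 3 — |x − y|_19 = 19^{0} = 1.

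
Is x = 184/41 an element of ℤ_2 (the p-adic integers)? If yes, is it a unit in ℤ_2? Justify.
x ∈ ℤ_2 but not a unit; v_2(x) = 3 > 0

ℤ_2 = {x ∈ ℚ_2 : v_2(x) ≥ 0} and ℤ_2^× = {x ∈ ℤ_2 : v_2(x) = 0}. Here v_2(184/41) = v_2(num) − v_2(den) = 3; compare against these criteria.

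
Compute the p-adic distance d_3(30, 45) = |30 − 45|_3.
d_3(30, 45) = 1/3

Step 1 — x − y = 30 − 45 = -15. Step 2 — v_3(-15) = 1 (factor: -15 = −(3^1 · 5); the sign does not affect v_p). Step 3 — |x − y|_3 = 3^{-1} = 1/3.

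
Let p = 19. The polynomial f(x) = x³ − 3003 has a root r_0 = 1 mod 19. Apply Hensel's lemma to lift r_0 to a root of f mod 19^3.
r_2 = 1844 (mod 6859)

Hensel: r_{i+1} = r_i − f(r_i)/f′(r_i) mod 19^{i+2}, where f′(x) = 3x². Iterate:
  r_0 = 1 (mod 19)
  r_1 = 39 (mod 361)
  r_2 = 1844 (mod 6859)
Final: r = 1844 with f(r) ≡ 0 mod 19^3.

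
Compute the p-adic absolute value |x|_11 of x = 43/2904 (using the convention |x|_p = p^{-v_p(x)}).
|43/2904|_11 = 121

Step 1 — compute v_11(x) by factoring powers of 11 out of the numerator and denominator: v_11(43/2904) = -2. Step 2 — apply |x|_p = p^{-v_p(x)} = 11^{2} = 121.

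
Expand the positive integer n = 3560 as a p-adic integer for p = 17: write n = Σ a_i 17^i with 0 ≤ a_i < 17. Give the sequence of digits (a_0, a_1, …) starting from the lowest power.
(a_0, a_1, …) = (7, 5, 12)

Repeated division by 17 gives the digits low-to-high: 3560 = 7 + 5·17^1 + 12·17^2. Digit sequence: (7, 5, 12).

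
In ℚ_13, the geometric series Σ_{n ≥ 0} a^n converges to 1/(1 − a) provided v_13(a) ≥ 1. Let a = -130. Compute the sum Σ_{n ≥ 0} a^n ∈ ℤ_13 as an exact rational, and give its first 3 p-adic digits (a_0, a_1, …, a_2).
Σ a^n = 1/(1 − a) = 1/131;  first 3 digits = (1, 3, 8)

v_13(a) = 1 ≥ 1, so the series converges in ℤ_13 to 1/(1 − a) = 1/(1 − (-130)) = 1/131. Expand this rational in ℤ_13: compute digits iteratively via d_i = x_i mod 13, x_{i+1} = (x_i − d_i)/13. The first 3 digits are (1, 3, 8).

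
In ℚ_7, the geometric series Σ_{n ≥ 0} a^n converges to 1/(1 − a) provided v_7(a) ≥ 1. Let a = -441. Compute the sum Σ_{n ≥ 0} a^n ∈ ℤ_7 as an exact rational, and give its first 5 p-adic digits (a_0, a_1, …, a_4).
Σ a^n = 1/(1 − a) = 1/442;  first 5 digits = (1, 0, 5, 5, 3)

v_7(a) = 2 ≥ 1, so the series converges in ℤ_7 to 1/(1 − a) = 1/(1 − (-441)) = 1/442. Expand this rational in ℤ_7: compute digits iteratively via d_i = x_i mod 7, x_{i+1} = (x_i − d_i)/7. The first 5 digits are (1, 0, 5, 5, 3).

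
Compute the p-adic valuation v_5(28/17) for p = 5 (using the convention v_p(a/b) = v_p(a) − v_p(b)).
v_5(28/17) = 0

Factor powers of 5 from the numerator and denominator of the reduced fraction: 28 = 5^0 · 28 and 17 = 5^0 · 17. Apply v_p(a/b) = v_p(a) − v_p(b): v_5(28/17) = 0 − 0 = 0.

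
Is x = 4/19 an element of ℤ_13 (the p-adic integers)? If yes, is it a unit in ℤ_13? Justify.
x ∈ ℤ_13^× (unit); v_13(x) = 0

ℤ_13 = {x ∈ ℚ_13 : v_13(x) ≥ 0} and ℤ_13^× = {x ∈ ℤ_13 : v_13(x) = 0}. Here v_13(4/19) = v_13(num) − v_13(den) = 0; compare against these criteria.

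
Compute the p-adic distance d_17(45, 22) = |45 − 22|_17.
d_17(45, 22) = 1

Step 1 — x − y = 45 − 22 = 23. Step 2 — v_17(23) = 0 (factor: 23 = (17^0 · 23); the sign does not affect v_p). Step 3 — |x − y|_17 = 17^{0} = 1.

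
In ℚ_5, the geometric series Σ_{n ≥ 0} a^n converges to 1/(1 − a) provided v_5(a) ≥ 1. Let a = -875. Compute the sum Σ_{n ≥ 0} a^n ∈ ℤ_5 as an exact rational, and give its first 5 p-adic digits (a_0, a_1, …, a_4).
Σ a^n = 1/(1 − a) = 1/876;  first 5 digits = (1, 0, 0, 3, 3)

v_5(a) = 3 ≥ 1, so the series converges in ℤ_5 to 1/(1 − a) = 1/(1 − (-875)) = 1/876. Expand this rational in ℤ_5: compute digits iteratively via d_i = x_i mod 5, x_{i+1} = (x_i − d_i)/5. The first 5 digits are (1, 0, 0, 3, 3).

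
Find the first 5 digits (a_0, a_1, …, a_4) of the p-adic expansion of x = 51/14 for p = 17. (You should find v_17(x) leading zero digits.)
(a_0, …, a_4) = (0, 16, 10, 3, 1)

v_17(51/14) = 1, so a_0 = ... = a_0 = 0. Factor out: x = 17^1 · u with u = 3/14 a unit in ℤ_17. Expand u iteratively via a_{v+i} = u_i mod 17, u_{i+1} = (u_i − a_{v+i})/17:
  u_0 = 3/14;  a_1 = 16;  u_1 = (u_0 − 16)/17 = -13/14
  u_1 = -13/14;  a_2 = 10;  u_2 = (u_1 − 10)/17 = -9/14
  u_2 = -9/14;  a_3 = 3;  u_3 = (u_2 − 3)/17 = -3/14
  u_3 = -3/14;  a_4 = 1;  u_4 = (u_3 − 1)/17 = -1/14
Digits: (0, 16, 10, 3, 1).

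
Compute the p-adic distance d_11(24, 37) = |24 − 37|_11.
d_11(24, 37) = 1

Step 1 — x − y = 24 − 37 = -13. Step 2 — v_11(-13) = 0 (factor: -13 = −(11^0 · 13); the sign does not affect v_p). Step 3 — |x − y|_11 = 11^{0} = 1.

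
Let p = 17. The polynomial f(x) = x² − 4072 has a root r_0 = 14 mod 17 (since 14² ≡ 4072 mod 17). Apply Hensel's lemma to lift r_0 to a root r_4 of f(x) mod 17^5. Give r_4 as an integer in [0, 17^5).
r_4 = 531995 (mod 1419857)

Hensel's recurrence: r_{i+1} = r_i − f(r_i)·(f′(r_i))^{-1} mod 17^{i+2}, with f′(x) = 2x. Iterate:
  r_0 = 14 (mod 17)
  r_1 = 235 (mod 289)
  r_2 = 1391 (mod 4913)
  r_3 = 30869 (mod 83521)
  r_4 = 531995 (mod 1419857)
Final: r_4 = 531995, and one checks f(r_4) ≡ 0 mod 17^5.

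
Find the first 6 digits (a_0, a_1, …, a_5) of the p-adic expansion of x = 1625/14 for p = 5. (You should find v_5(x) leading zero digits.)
(a_0, …, a_5) = (0, 0, 0, 2, 3, 4)

v_5(1625/14) = 3, so a_0 = ... = a_2 = 0. Factor out: x = 5^3 · u with u = 13/14 a unit in ℤ_5. Expand u iteratively via a_{v+i} = u_i mod 5, u_{i+1} = (u_i − a_{v+i})/5:
  u_0 = 13/14;  a_3 = 2;  u_1 = (u_0 − 2)/5 = -3/14
  u_1 = -3/14;  a_4 = 3;  u_2 = (u_1 − 3)/5 = -9/14
  u_2 = -9/14;  a_5 = 4;  u_3 = (u_2 − 4)/5 = -13/14
Digits: (0, 0, 0, 2, 3, 4).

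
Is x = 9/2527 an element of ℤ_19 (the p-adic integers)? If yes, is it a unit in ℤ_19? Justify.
x ∉ ℤ_19 (v_19(x) = -2 < 0)

ℤ_19 = {x ∈ ℚ_19 : v_19(x) ≥ 0} and ℤ_19^× = {x ∈ ℤ_19 : v_19(x) = 0}. Here v_19(9/2527) = v_19(num) − v_19(den) = -2; compare against these criteria.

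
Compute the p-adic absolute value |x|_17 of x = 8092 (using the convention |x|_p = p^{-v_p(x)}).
|8092|_17 = 1/289

Step 1 — compute v_17(x) by factoring powers of 17 out of the numerator and denominator: v_17(8092) = 2. Step 2 — apply |x|_p = p^{-v_p(x)} = 17^{-2} = 1/289.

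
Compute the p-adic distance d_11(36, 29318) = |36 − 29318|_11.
d_11(36, 29318) = 1/14641

Step 1 — x − y = 36 − 29318 = -29282. Step 2 — v_11(-29282) = 4 (factor: -29282 = −(11^4 · 2); the sign does not affect v_p). Step 3 — |x − y|_11 = 11^{-4} = 1/14641.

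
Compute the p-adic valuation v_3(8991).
v_3(8991) = 5

v_3(n) is the largest exponent k such that 3^k divides n. Factor out: 8991 = 3^5 · 37. (Sign doesn't affect v_p.) So v_3(8991) = 5.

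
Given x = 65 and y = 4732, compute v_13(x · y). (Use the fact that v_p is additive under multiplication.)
v_13(307580) = 3

v_p(x) = 1 (factor: 65 = 13^1 · 5); v_p(y) = 2 (factor: 4732 = 13^2 · 28). Additivity: v_p(xy) = v_p(x) + v_p(y) = 1 + 2 = 3. (Direct check: xy = 307580 = 13^3 · (140).)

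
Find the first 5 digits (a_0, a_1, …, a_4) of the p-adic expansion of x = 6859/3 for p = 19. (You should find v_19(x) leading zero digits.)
(a_0, …, a_4) = (0, 0, 0, 13, 12)

v_19(6859/3) = 3, so a_0 = ... = a_2 = 0. Factor out: x = 19^3 · u with u = 1/3 a unit in ℤ_19. Expand u iteratively via a_{v+i} = u_i mod 19, u_{i+1} = (u_i − a_{v+i})/19:
  u_0 = 1/3;  a_3 = 13;  u_1 = (u_0 − 13)/19 = -2/3
  u_1 = -2/3;  a_4 = 12;  u_2 = (u_1 − 12)/19 = -2/3
Digits: (0, 0, 0, 13, 12).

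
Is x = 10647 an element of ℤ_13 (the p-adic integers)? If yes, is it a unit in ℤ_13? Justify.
x ∈ ℤ_13 but not a unit; v_13(x) = 2 > 0

ℤ_13 = {x ∈ ℚ_13 : v_13(x) ≥ 0} and ℤ_13^× = {x ∈ ℤ_13 : v_13(x) = 0}. Here v_13(10647) = v_13(num) − v_13(den) = 2; compare against these criteria.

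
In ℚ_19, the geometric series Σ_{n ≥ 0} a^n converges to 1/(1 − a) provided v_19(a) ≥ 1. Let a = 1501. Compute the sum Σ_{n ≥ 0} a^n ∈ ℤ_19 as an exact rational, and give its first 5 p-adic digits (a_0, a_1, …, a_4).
Σ a^n = 1/(1 − a) = -1/1500;  first 5 digits = (1, 3, 13, 13, 17)

v_19(a) = 1 ≥ 1, so the series converges in ℤ_19 to 1/(1 − a) = 1/(1 − 1501) = -1/1500. Expand this rational in ℤ_19: compute digits iteratively via d_i = x_i mod 19, x_{i+1} = (x_i − d_i)/19. The first 5 digits are (1, 3, 13, 13, 17).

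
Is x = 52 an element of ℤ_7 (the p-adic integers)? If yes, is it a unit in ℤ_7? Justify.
x ∈ ℤ_7^× (unit); v_7(x) = 0

ℤ_7 = {x ∈ ℚ_7 : v_7(x) ≥ 0} and ℤ_7^× = {x ∈ ℤ_7 : v_7(x) = 0}. Here v_7(52) = v_7(num) − v_7(den) = 0; compare against these criteria.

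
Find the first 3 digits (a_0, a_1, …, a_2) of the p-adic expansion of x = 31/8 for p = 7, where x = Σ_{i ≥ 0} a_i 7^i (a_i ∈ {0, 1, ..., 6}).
(a_0, …, a_2) = (3, 1, 6)

v_7(31/8) = 0 (numerator and denominator both coprime to 7), so x ∈ ℤ_7^×. Compute digits iteratively via a_i = x_i mod 7, x_{i+1} = (x_i − a_i)/7, with x_0 = x:
  x_0 = 31/8;  a_0 = 3;  x_1 = (x_0 − 3)/7 = 1/8
  x_1 = 1/8;  a_1 = 1;  x_2 = (x_1 − 1)/7 = -1/8
  x_2 = -1/8;  a_2 = 6;  x_3 = (x_2 − 6)/7 = -7/8
Digits: (3, 1, 6).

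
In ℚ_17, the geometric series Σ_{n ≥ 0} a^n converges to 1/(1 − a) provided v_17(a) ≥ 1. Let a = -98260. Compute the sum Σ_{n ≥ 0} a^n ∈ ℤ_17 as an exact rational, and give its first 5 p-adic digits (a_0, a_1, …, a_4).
Σ a^n = 1/(1 − a) = 1/98261;  first 5 digits = (1, 0, 0, 14, 15)

v_17(a) = 3 ≥ 1, so the series converges in ℤ_17 to 1/(1 − a) = 1/(1 − (-98260)) = 1/98261. Expand this rational in ℤ_17: compute digits iteratively via d_i = x_i mod 17, x_{i+1} = (x_i − d_i)/17. The first 5 digits are (1, 0, 0, 14, 15).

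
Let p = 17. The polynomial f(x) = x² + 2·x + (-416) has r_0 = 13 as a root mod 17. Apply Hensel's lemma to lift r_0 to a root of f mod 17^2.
r_1 = 217 (mod 289)

Hensel: r_{i+1} = r_i − f(r_i)·(f′(r_i))^{-1} mod 17^{i+2}, f′(x) = 2x + 2. Iterate:
  r_0 = 13 (mod 17)
  r_1 = 217 (mod 289)
Final: r = 217 satisfies f(r) ≡ 0 mod 17^2.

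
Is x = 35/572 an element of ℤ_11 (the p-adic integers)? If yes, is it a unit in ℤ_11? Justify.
x ∉ ℤ_11 (v_11(x) = -1 < 0)

ℤ_11 = {x ∈ ℚ_11 : v_11(x) ≥ 0} and ℤ_11^× = {x ∈ ℤ_11 : v_11(x) = 0}. Here v_11(35/572) = v_11(num) − v_11(den) = -1; compare against these criteria.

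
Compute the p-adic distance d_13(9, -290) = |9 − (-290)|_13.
d_13(9, -290) = 1/13

Step 1 — x − y = 9 − (-290) = 299. Step 2 — v_13(299) = 1 (factor: 299 = (13^1 · 23); the sign does not affect v_p). Step 3 — |x − y|_13 = 13^{-1} = 1/13.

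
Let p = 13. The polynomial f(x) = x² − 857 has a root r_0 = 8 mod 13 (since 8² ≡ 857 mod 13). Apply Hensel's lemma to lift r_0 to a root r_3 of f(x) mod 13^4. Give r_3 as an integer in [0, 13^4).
r_3 = 16440 (mod 28561)

Hensel's recurrence: r_{i+1} = r_i − f(r_i)·(f′(r_i))^{-1} mod 13^{i+2}, with f′(x) = 2x. Iterate:
  r_0 = 8 (mod 13)
  r_1 = 47 (mod 169)
  r_2 = 1061 (mod 2197)
  r_3 = 16440 (mod 28561)
Final: r_3 = 16440, and one checks f(r_3) ≡ 0 mod 13^4.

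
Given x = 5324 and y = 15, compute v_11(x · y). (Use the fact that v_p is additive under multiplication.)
v_11(79860) = 3

v_p(x) = 3 (factor: 5324 = 11^3 · 4); v_p(y) = 0 (factor: 15 = 11^0 · 15). Additivity: v_p(xy) = v_p(x) + v_p(y) = 3 + 0 = 3. (Direct check: xy = 79860 = 11^3 · (60).)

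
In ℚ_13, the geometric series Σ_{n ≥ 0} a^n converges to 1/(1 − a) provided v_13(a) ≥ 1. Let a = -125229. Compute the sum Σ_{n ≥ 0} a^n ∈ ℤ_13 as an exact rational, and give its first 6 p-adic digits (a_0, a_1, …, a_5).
Σ a^n = 1/(1 − a) = 1/125230;  first 6 digits = (1, 0, 0, 8, 8, 12)

v_13(a) = 3 ≥ 1, so the series converges in ℤ_13 to 1/(1 − a) = 1/(1 − (-125229)) = 1/125230. Expand this rational in ℤ_13: compute digits iteratively via d_i = x_i mod 13, x_{i+1} = (x_i − d_i)/13. The first 6 digits are (1, 0, 0, 8, 8, 12).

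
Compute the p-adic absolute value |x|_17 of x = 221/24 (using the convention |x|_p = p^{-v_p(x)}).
|221/24|_17 = 1/17

Step 1 — compute v_17(x) by factoring powers of 17 out of the numerator and denominator: v_17(221/24) = 1. Step 2 — apply |x|_p = p^{-v_p(x)} = 17^{-1} = 1/17.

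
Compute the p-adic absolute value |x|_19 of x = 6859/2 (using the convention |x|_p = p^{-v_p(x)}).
|6859/2|_19 = 1/6859

Step 1 — compute v_19(x) by factoring powers of 19 out of the numerator and denominator: v_19(6859/2) = 3. Step 2 — apply |x|_p = p^{-v_p(x)} = 19^{-3} = 1/6859.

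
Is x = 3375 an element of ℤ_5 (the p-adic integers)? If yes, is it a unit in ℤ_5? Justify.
x ∈ ℤ_5 but not a unit; v_5(x) = 3 > 0

ℤ_5 = {x ∈ ℚ_5 : v_5(x) ≥ 0} and ℤ_5^× = {x ∈ ℤ_5 : v_5(x) = 0}. Here v_5(3375) = v_5(num) − v_5(den) = 3; compare against these criteria.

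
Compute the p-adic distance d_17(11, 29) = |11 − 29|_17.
d_17(11, 29) = 1

Step 1 — x − y = 11 − 29 = -18. Step 2 — v_17(-18) = 0 (factor: -18 = −(17^0 · 18); the sign does not affect v_p). Step 3 — |x − y|_17 = 17^{0} = 1.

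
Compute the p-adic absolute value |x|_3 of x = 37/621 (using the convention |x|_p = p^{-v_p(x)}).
|37/621|_3 = 27

Step 1 — compute v_3(x) by factoring powers of 3 out of the numerator and denominator: v_3(37/621) = -3. Step 2 — apply |x|_p = p^{-v_p(x)} = 3^{3} = 27.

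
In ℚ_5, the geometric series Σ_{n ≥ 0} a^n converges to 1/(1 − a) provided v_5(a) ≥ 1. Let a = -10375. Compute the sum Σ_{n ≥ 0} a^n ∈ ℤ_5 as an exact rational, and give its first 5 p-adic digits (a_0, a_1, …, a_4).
Σ a^n = 1/(1 − a) = 1/10376;  first 5 digits = (1, 0, 0, 2, 3)

v_5(a) = 3 ≥ 1, so the series converges in ℤ_5 to 1/(1 − a) = 1/(1 − (-10375)) = 1/10376. Expand this rational in ℤ_5: compute digits iteratively via d_i = x_i mod 5, x_{i+1} = (x_i − d_i)/5. The first 5 digits are (1, 0, 0, 2, 3).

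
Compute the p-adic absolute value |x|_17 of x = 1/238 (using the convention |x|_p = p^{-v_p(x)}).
|1/238|_17 = 17

Step 1 — compute v_17(x) by factoring powers of 17 out of the numerator and denominator: v_17(1/238) = -1. Step 2 — apply |x|_p = p^{-v_p(x)} = 17^{1} = 17.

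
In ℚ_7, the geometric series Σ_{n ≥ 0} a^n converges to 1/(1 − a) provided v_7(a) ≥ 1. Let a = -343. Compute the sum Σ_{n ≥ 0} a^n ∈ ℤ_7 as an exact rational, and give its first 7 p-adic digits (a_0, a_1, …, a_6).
Σ a^n = 1/(1 − a) = 1/344;  first 7 digits = (1, 0, 0, 6, 6, 6, 0)

v_7(a) = 3 ≥ 1, so the series converges in ℤ_7 to 1/(1 − a) = 1/(1 − (-343)) = 1/344. Expand this rational in ℤ_7: compute digits iteratively via d_i = x_i mod 7, x_{i+1} = (x_i − d_i)/7. The first 7 digits are (1, 0, 0, 6, 6, 6, 0).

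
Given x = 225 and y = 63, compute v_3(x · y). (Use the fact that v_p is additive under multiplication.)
v_3(14175) = 4

v_p(x) = 2 (factor: 225 = 3^2 · 25); v_p(y) = 2 (factor: 63 = 3^2 · 7). Additivity: v_p(xy) = v_p(x) + v_p(y) = 2 + 2 = 4. (Direct check: xy = 14175 = 3^4 · (175).)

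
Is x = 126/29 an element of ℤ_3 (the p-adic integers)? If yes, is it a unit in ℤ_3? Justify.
x ∈ ℤ_3 but not a unit; v_3(x) = 2 > 0

ℤ_3 = {x ∈ ℚ_3 : v_3(x) ≥ 0} and ℤ_3^× = {x ∈ ℤ_3 : v_3(x) = 0}. Here v_3(126/29) = v_3(num) − v_3(den) = 2; compare against these criteria.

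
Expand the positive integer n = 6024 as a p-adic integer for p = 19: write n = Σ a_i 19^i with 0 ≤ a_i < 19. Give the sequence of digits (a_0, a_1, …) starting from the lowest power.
(a_0, a_1, …) = (1, 13, 16)

Repeated division by 19 gives the digits low-to-high: 6024 = 1 + 13·19^1 + 16·19^2. Digit sequence: (1, 13, 16).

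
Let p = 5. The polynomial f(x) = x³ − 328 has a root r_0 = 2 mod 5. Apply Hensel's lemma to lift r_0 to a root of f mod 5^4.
r_3 = 437 (mod 625)

Hensel: r_{i+1} = r_i − f(r_i)/f′(r_i) mod 5^{i+2}, where f′(x) = 3x². Iterate:
  r_0 = 2 (mod 5)
  r_1 = 12 (mod 25)
  r_2 = 62 (mod 125)
  r_3 = 437 (mod 625)
Final: r = 437 with f(r) ≡ 0 mod 5^4.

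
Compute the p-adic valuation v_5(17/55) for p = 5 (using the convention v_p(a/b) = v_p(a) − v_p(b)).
v_5(17/55) = -1

Factor powers of 5 from the numerator and denominator of the reduced fraction: 17 = 5^0 · 17 and 55 = 5^1 · 11. Apply v_p(a/b) = v_p(a) − v_p(b): v_5(17/55) = 0 − 1 = -1.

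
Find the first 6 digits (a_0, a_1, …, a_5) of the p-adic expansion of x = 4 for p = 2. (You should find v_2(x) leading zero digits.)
(a_0, …, a_5) = (0, 0, 1, 0, 0, 0)

v_2(4) = 2, so a_0 = ... = a_1 = 0. Factor out: x = 2^2 · u with u = 1 a unit in ℤ_2. Expand u iteratively via a_{v+i} = u_i mod 2, u_{i+1} = (u_i − a_{v+i})/2:
  u_0 = 1;  a_2 = 1;  u_1 = (u_0 − 1)/2 = 0
  u_1 = 0;  a_3 = 0;  u_2 = (u_1 − 0)/2 = 0
  u_2 = 0;  a_4 = 0;  u_3 = (u_2 − 0)/2 = 0
  u_3 = 0;  a_5 = 0;  u_4 = (u_3 − 0)/2 = 0
Digits: (0, 0, 1, 0, 0, 0).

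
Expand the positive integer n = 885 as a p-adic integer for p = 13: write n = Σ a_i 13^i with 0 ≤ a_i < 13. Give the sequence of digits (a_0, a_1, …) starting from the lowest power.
(a_0, a_1, …) = (1, 3, 5)

Repeated division by 13 gives the digits low-to-high: 885 = 1 + 3·13^1 + 5·13^2. Digit sequence: (1, 3, 5).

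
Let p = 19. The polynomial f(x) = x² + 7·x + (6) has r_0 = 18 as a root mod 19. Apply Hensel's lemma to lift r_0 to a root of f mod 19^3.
r_2 = 6858 (mod 6859)

Hensel: r_{i+1} = r_i − f(r_i)·(f′(r_i))^{-1} mod 19^{i+2}, f′(x) = 2x + 7. Iterate:
  r_0 = 18 (mod 19)
  r_1 = 360 (mod 361)
  r_2 = 6858 (mod 6859)
Final: r = 6858 satisfies f(r) ≡ 0 mod 19^3.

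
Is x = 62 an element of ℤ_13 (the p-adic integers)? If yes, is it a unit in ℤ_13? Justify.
x ∈ ℤ_13^× (unit); v_13(x) = 0

ℤ_13 = {x ∈ ℚ_13 : v_13(x) ≥ 0} and ℤ_13^× = {x ∈ ℤ_13 : v_13(x) = 0}. Here v_13(62) = v_13(num) − v_13(den) = 0; compare against these criteria.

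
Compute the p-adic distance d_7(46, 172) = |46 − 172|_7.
d_7(46, 172) = 1/7

Step 1 — x − y = 46 − 172 = -126. Step 2 — v_7(-126) = 1 (factor: -126 = −(7^1 · 18); the sign does not affect v_p). Step 3 — |x − y|_7 = 7^{-1} = 1/7.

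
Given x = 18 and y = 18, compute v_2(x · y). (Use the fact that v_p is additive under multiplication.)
v_2(324) = 2

v_p(x) = 1 (factor: 18 = 2^1 · 9); v_p(y) = 1 (factor: 18 = 2^1 · 9). Additivity: v_p(xy) = v_p(x) + v_p(y) = 1 + 1 = 2. (Direct check: xy = 324 = 2^2 · (81).)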